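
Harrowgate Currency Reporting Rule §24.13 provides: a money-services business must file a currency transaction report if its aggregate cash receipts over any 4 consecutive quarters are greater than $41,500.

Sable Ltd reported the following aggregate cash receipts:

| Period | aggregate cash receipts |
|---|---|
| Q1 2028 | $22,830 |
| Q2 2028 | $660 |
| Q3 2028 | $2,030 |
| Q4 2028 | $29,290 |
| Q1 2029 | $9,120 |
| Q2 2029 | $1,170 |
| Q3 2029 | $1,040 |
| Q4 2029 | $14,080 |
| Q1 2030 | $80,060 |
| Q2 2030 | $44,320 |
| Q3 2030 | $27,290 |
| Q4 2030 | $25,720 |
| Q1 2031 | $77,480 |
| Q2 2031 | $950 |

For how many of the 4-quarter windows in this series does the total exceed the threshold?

8

Q1 2028–Q4 2028: $22,830 + $660 + $2,030 + $29,290 = $54,810 (over)
Q2 2028–Q1 2029: $660 + $2,030 + $29,290 + $9,120 = $41,100 (under)
Q3 2028–Q2 2029: $2,030 + $29,290 + $9,120 + $1,170 = $41,610 (over)
Q4 2028–Q3 2029: $29,290 + $9,120 + $1,170 + $1,040 = $40,620 (under)
Q1 2029–Q4 2029: $9,120 + $1,170 + $1,040 + $14,080 = $25,410 (under)
Q2 2029–Q1 2030: $1,170 + $1,040 + $14,080 + $80,060 = $96,350 (over)
Q3 2029–Q2 2030: $1,040 + $14,080 + $80,060 + $44,320 = $139,500 (over)
Q4 2029–Q3 2030: $14,080 + $80,060 + $44,320 + $27,290 = $165,750 (over)
Q1 2030–Q4 2030: $80,060 + $44,320 + $27,290 + $25,720 = $177,390 (over)
Q2 2030–Q1 2031: $44,320 + $27,290 + $25,720 + $77,480 = $174,810 (over)
Q3 2030–Q2 2031: $27,290 + $25,720 + $77,480 + $950 = $131,440 (over)
8 windows exceed the threshold.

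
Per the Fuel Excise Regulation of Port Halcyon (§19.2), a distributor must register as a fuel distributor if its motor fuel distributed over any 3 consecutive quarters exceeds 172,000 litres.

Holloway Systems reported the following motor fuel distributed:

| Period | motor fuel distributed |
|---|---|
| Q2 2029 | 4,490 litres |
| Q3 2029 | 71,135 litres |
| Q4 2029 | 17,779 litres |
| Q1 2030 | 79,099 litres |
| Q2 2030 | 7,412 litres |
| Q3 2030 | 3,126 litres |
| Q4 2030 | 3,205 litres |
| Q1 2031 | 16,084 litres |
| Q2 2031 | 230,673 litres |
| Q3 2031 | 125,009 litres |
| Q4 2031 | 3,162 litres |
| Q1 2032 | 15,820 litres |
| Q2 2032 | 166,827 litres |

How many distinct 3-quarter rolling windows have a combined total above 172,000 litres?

Q2 2029–Q4 2029: 4,490 litres + 71,135 litres + 17,779 litres = 93,404 litres (under)
Q3 2029–Q1 2030: 71,135 litres + 17,779 litres + 79,099 litres = 168,013 litres (under)
Q4 2029–Q2 2030: 17,779 litres + 79,099 litres + 7,412 litres = 104,290 litres (under)
Q1 2030–Q3 2030: 79,099 litres + 7,412 litres + 3,126 litres = 89,637 litres (under)
Q2 2030–Q4 2030: 7,412 litres + 3,126 litres + 3,205 litres = 13,743 litres (under)
Q3 2030–Q1 2031: 3,126 litres + 3,205 litres + 16,084 litres = 22,415 litres (under)
Q4 2030–Q2 2031: 3,205 litres + 16,084 litres + 230,673 litres = 249,962 litres (over)
Q1 2031–Q3 2031: 16,084 litres + 230,673 litres + 125,009 litres = 371,766 litres (over)
Q2 2031–Q4 2031: 230,673 litres + 125,009 litres + 3,162 litres = 358,844 litres (over)
Q3 2031–Q1 2032: 125,009 litres + 3,162 litres + 15,820 litres = 143,991 litres (under)
Q4 2031–Q2 2032: 3,162 litres + 15,820 litres + 166,827 litres = 185,809 litres (over)
4 windows exceed the threshold.

4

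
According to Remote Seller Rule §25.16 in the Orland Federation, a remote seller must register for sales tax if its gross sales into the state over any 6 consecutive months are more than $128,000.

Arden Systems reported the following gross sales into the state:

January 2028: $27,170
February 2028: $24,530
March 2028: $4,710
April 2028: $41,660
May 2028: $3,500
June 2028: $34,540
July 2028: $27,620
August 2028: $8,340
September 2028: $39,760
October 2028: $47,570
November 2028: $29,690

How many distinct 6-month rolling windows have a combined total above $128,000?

5

January 2028–June 2028: $27,170 + $24,530 + $4,710 + $41,660 + $3,500 + $34,540 = $136,110 (over)
February 2028–July 2028: $24,530 + $4,710 + $41,660 + $3,500 + $34,540 + $27,620 = $136,560 (over)
March 2028–August 2028: $4,710 + $41,660 + $3,500 + $34,540 + $27,620 + $8,340 = $120,370 (under)
April 2028–September 2028: $41,660 + $3,500 + $34,540 + $27,620 + $8,340 + $39,760 = $155,420 (over)
May 2028–October 2028: $3,500 + $34,540 + $27,620 + $8,340 + $39,760 + $47,570 = $161,330 (over)
June 2028–November 2028: $34,540 + $27,620 + $8,340 + $39,760 + $47,570 + $29,690 = $187,520 (over)
5 windows exceed the threshold.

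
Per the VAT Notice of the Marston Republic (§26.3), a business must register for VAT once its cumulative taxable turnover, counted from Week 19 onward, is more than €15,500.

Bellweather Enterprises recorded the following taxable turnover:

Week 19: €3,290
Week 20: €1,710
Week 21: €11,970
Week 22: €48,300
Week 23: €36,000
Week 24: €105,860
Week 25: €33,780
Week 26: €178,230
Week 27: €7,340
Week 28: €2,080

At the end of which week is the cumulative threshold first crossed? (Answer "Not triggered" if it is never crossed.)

Through Week 19: €3,290
Through Week 20: €5,000
Through Week 21: €16,970 ← exceeds threshold

Week 21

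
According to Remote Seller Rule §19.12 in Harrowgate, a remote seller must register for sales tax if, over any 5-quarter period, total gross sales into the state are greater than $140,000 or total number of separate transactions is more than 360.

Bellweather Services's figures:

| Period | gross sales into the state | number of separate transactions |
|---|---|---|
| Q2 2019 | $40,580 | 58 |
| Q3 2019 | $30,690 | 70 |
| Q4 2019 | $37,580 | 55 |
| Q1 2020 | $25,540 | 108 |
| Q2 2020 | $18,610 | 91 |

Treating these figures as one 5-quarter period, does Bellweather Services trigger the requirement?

Total gross sales into the state: $40,580 + $30,690 + $37,580 + $25,540 + $18,610 = $153,000 (> $140,000).
Total number of separate transactions: 58 + 70 + 55 + 108 + 91 = 382 (> 360).
The test is 'or': at least one threshold is exceeded.

Yes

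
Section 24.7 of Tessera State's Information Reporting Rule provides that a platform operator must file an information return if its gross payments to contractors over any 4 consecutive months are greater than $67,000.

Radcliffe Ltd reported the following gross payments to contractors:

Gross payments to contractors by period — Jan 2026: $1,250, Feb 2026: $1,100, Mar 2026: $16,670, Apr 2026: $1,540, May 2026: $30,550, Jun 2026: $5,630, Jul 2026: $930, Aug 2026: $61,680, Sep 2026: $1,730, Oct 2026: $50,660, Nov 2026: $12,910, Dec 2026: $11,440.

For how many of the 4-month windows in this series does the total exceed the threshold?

Jan 2026–Apr 2026: $1,250 + $1,100 + $16,670 + $1,540 = $20,560 (under)
Feb 2026–May 2026: $1,100 + $16,670 + $1,540 + $30,550 = $49,860 (under)
Mar 2026–Jun 2026: $16,670 + $1,540 + $30,550 + $5,630 = $54,390 (under)
Apr 2026–Jul 2026: $1,540 + $30,550 + $5,630 + $930 = $38,650 (under)
May 2026–Aug 2026: $30,550 + $5,630 + $930 + $61,680 = $98,790 (over)
Jun 2026–Sep 2026: $5,630 + $930 + $61,680 + $1,730 = $69,970 (over)
Jul 2026–Oct 2026: $930 + $61,680 + $1,730 + $50,660 = $115,000 (over)
Aug 2026–Nov 2026: $61,680 + $1,730 + $50,660 + $12,910 = $126,980 (over)
Sep 2026–Dec 2026: $1,730 + $50,660 + $12,910 + $11,440 = $76,740 (over)
5 windows exceed the threshold.

5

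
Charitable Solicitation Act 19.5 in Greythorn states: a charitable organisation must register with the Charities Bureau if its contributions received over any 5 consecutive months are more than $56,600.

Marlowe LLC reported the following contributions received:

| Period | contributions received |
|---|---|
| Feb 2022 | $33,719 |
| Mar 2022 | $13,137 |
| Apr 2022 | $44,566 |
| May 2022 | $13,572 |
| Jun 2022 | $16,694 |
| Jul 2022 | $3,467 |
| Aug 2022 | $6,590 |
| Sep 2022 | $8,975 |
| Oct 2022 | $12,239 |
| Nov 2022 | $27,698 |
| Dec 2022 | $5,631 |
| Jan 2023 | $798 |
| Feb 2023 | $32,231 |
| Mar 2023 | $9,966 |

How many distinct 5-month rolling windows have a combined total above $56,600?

7

Feb 2022–Jun 2022: $33,719 + $13,137 + $44,566 + $13,572 + $16,694 = $121,688 (over)
Mar 2022–Jul 2022: $13,137 + $44,566 + $13,572 + $16,694 + $3,467 = $91,436 (over)
Apr 2022–Aug 2022: $44,566 + $13,572 + $16,694 + $3,467 + $6,590 = $84,889 (over)
May 2022–Sep 2022: $13,572 + $16,694 + $3,467 + $6,590 + $8,975 = $49,298 (under)
Jun 2022–Oct 2022: $16,694 + $3,467 + $6,590 + $8,975 + $12,239 = $47,965 (under)
Jul 2022–Nov 2022: $3,467 + $6,590 + $8,975 + $12,239 + $27,698 = $58,969 (over)
Aug 2022–Dec 2022: $6,590 + $8,975 + $12,239 + $27,698 + $5,631 = $61,133 (over)
Sep 2022–Jan 2023: $8,975 + $12,239 + $27,698 + $5,631 + $798 = $55,341 (under)
Oct 2022–Feb 2023: $12,239 + $27,698 + $5,631 + $798 + $32,231 = $78,597 (over)
Nov 2022–Mar 2023: $27,698 + $5,631 + $798 + $32,231 + $9,966 = $76,324 (over)
7 windows exceed the threshold.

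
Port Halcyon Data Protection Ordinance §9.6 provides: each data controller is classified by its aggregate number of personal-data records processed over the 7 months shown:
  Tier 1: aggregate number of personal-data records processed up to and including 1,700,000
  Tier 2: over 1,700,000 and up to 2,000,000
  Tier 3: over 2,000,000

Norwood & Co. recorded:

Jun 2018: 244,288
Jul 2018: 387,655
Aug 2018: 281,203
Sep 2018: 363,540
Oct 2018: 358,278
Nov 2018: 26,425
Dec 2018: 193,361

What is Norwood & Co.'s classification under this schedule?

Tier 2

Aggregate number of personal-data records processed: 244,288 + 387,655 + 281,203 + 363,540 + 358,278 + 26,425 + 193,361 = 1,854,750.
1,700,000 < 1,854,750 ≤ 2,000,000, so Tier 2 applies.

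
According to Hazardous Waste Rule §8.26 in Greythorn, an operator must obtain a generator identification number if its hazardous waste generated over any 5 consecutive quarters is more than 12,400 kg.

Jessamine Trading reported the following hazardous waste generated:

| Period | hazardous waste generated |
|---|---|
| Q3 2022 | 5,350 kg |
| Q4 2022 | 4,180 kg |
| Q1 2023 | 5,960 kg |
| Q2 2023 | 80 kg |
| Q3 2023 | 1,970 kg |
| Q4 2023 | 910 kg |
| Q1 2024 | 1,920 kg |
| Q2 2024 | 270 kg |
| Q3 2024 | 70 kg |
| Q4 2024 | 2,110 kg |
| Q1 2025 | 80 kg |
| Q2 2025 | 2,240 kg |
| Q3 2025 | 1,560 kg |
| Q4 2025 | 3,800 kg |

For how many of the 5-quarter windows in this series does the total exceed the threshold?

Q3 2022–Q3 2023: 5,350 kg + 4,180 kg + 5,960 kg + 80 kg + 1,970 kg = 17,540 kg (over)
Q4 2022–Q4 2023: 4,180 kg + 5,960 kg + 80 kg + 1,970 kg + 910 kg = 13,100 kg (over)
Q1 2023–Q1 2024: 5,960 kg + 80 kg + 1,970 kg + 910 kg + 1,920 kg = 10,840 kg (under)
Q2 2023–Q2 2024: 80 kg + 1,970 kg + 910 kg + 1,920 kg + 270 kg = 5,150 kg (under)
Q3 2023–Q3 2024: 1,970 kg + 910 kg + 1,920 kg + 270 kg + 70 kg = 5,140 kg (under)
Q4 2023–Q4 2024: 910 kg + 1,920 kg + 270 kg + 70 kg + 2,110 kg = 5,280 kg (under)
Q1 2024–Q1 2025: 1,920 kg + 270 kg + 70 kg + 2,110 kg + 80 kg = 4,450 kg (under)
Q2 2024–Q2 2025: 270 kg + 70 kg + 2,110 kg + 80 kg + 2,240 kg = 4,770 kg (under)
Q3 2024–Q3 2025: 70 kg + 2,110 kg + 80 kg + 2,240 kg + 1,560 kg = 6,060 kg (under)
Q4 2024–Q4 2025: 2,110 kg + 80 kg + 2,240 kg + 1,560 kg + 3,800 kg = 9,790 kg (under)
2 windows exceed the threshold.

2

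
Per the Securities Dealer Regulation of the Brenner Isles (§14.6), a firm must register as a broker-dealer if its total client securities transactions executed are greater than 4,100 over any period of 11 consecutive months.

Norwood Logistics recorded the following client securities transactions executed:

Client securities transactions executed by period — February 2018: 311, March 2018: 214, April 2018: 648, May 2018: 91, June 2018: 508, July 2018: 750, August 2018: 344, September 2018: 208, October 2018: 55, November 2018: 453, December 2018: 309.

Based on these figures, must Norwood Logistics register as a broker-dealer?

Total client securities transactions executed: 311 + 214 + 648 + 91 + 508 + 750 + 344 + 208 + 55 + 453 + 309 = 3,891.
3,891 ≤ 4,100, so the threshold is not exceeded.

No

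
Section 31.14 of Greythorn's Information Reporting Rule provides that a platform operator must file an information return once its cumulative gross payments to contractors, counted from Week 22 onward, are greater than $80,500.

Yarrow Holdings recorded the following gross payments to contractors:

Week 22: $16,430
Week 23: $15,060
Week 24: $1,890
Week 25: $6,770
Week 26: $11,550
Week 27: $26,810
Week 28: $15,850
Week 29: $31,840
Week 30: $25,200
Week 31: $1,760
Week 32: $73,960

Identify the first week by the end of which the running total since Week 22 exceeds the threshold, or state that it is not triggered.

Through Week 22: $16,430
Through Week 23: $31,490
Through Week 24: $33,380
Through Week 25: $40,150
Through Week 26: $51,700
Through Week 27: $78,510
Through Week 28: $94,360 ← exceeds threshold

Week 28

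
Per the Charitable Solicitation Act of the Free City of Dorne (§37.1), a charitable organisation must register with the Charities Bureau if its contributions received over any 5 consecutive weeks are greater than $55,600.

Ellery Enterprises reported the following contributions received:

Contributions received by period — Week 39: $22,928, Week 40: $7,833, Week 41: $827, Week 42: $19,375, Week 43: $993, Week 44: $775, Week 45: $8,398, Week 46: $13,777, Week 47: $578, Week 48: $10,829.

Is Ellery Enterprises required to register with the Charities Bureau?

Week 39–Week 43: $22,928 + $7,833 + $827 + $19,375 + $993 = $51,956 (under)
Week 40–Week 44: $7,833 + $827 + $19,375 + $993 + $775 = $29,803 (under)
Week 41–Week 45: $827 + $19,375 + $993 + $775 + $8,398 = $30,368 (under)
Week 42–Week 46: $19,375 + $993 + $775 + $8,398 + $13,777 = $43,318 (under)
Week 43–Week 47: $993 + $775 + $8,398 + $13,777 + $578 = $24,521 (under)
Week 44–Week 48: $775 + $8,398 + $13,777 + $578 + $10,829 = $34,357 (under)
No window exceeds $55,600.

No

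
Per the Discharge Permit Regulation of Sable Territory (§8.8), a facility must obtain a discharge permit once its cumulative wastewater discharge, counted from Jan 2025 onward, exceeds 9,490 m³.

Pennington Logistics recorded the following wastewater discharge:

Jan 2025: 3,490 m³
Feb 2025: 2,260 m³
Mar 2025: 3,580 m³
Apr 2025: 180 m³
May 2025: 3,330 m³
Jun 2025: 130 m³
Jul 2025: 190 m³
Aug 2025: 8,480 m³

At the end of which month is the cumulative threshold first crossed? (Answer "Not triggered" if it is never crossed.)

Through Jan 2025: 3,490 m³
Through Feb 2025: 5,750 m³
Through Mar 2025: 9,330 m³
Through Apr 2025: 9,510 m³ ← exceeds threshold

Apr 2025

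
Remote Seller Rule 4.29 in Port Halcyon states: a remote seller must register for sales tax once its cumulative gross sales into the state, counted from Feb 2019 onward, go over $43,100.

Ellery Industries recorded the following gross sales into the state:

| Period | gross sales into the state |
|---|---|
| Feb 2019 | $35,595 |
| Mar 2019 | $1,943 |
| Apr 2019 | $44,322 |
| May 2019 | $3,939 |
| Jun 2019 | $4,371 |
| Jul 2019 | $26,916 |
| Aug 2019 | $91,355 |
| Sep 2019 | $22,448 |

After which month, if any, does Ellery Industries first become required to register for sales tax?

Through Feb 2019: $35,595
Through Mar 2019: $37,538
Through Apr 2019: $81,860 ← exceeds threshold

Apr 2019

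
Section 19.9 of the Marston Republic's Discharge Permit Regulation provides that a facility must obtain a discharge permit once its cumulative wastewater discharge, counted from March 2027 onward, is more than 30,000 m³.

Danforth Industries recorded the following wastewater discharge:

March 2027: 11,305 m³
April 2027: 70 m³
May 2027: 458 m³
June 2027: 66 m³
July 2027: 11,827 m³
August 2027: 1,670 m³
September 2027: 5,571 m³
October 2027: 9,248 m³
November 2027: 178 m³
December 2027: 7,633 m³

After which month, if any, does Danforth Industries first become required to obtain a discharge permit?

September 2027

Through March 2027: 11,305 m³
Through April 2027: 11,375 m³
Through May 2027: 11,833 m³
Through June 2027: 11,899 m³
Through July 2027: 23,726 m³
Through August 2027: 25,396 m³
Through September 2027: 30,967 m³ ← exceeds threshold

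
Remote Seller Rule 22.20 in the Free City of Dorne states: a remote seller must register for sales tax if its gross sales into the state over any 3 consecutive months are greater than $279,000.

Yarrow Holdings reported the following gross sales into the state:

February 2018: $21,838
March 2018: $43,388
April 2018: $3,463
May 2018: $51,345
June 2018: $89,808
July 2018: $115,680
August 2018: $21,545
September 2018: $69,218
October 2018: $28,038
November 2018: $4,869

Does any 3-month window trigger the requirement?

February 2018–April 2018: $21,838 + $43,388 + $3,463 = $68,689 (under)
March 2018–May 2018: $43,388 + $3,463 + $51,345 = $98,196 (under)
April 2018–June 2018: $3,463 + $51,345 + $89,808 = $144,616 (under)
May 2018–July 2018: $51,345 + $89,808 + $115,680 = $256,833 (under)
June 2018–August 2018: $89,808 + $115,680 + $21,545 = $227,033 (under)
July 2018–September 2018: $115,680 + $21,545 + $69,218 = $206,443 (under)
August 2018–October 2018: $21,545 + $69,218 + $28,038 = $118,801 (under)
September 2018–November 2018: $69,218 + $28,038 + $4,869 = $102,125 (under)
No window exceeds $279,000.

No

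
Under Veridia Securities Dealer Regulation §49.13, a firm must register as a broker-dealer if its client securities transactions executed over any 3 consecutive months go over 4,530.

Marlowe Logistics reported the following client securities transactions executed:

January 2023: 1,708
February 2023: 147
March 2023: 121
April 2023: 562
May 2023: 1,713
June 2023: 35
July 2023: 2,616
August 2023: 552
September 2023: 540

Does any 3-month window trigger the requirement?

No

January 2023–March 2023: 1,708 + 147 + 121 = 1,976 (under)
February 2023–April 2023: 147 + 121 + 562 = 830 (under)
March 2023–May 2023: 121 + 562 + 1,713 = 2,396 (under)
April 2023–June 2023: 562 + 1,713 + 35 = 2,310 (under)
May 2023–July 2023: 1,713 + 35 + 2,616 = 4,364 (under)
June 2023–August 2023: 35 + 2,616 + 552 = 3,203 (under)
July 2023–September 2023: 2,616 + 552 + 540 = 3,708 (under)
No window exceeds 4,530.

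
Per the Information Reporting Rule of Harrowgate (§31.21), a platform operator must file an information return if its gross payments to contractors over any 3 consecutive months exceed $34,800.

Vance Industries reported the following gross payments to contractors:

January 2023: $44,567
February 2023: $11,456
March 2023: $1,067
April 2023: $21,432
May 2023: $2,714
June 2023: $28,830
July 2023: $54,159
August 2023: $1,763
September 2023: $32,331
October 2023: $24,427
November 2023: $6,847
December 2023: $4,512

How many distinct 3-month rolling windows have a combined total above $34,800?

January 2023–March 2023: $44,567 + $11,456 + $1,067 = $57,090 (over)
February 2023–April 2023: $11,456 + $1,067 + $21,432 = $33,955 (under)
March 2023–May 2023: $1,067 + $21,432 + $2,714 = $25,213 (under)
April 2023–June 2023: $21,432 + $2,714 + $28,830 = $52,976 (over)
May 2023–July 2023: $2,714 + $28,830 + $54,159 = $85,703 (over)
June 2023–August 2023: $28,830 + $54,159 + $1,763 = $84,752 (over)
July 2023–September 2023: $54,159 + $1,763 + $32,331 = $88,253 (over)
August 2023–October 2023: $1,763 + $32,331 + $24,427 = $58,521 (over)
September 2023–November 2023: $32,331 + $24,427 + $6,847 = $63,605 (over)
October 2023–December 2023: $24,427 + $6,847 + $4,512 = $35,786 (over)
8 windows exceed the threshold.

8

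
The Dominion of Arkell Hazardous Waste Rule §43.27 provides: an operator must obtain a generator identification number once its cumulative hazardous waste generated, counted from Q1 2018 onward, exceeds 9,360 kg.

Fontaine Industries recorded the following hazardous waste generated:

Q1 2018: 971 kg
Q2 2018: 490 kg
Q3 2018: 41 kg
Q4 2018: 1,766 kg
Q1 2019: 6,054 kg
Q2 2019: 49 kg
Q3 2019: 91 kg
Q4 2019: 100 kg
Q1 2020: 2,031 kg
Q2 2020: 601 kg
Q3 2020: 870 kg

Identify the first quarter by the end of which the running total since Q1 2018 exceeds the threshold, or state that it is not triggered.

Q2 2019

Through Q1 2018: 971 kg
Through Q2 2018: 1,461 kg
Through Q3 2018: 1,502 kg
Through Q4 2018: 3,268 kg
Through Q1 2019: 9,322 kg
Through Q2 2019: 9,371 kg ← exceeds threshold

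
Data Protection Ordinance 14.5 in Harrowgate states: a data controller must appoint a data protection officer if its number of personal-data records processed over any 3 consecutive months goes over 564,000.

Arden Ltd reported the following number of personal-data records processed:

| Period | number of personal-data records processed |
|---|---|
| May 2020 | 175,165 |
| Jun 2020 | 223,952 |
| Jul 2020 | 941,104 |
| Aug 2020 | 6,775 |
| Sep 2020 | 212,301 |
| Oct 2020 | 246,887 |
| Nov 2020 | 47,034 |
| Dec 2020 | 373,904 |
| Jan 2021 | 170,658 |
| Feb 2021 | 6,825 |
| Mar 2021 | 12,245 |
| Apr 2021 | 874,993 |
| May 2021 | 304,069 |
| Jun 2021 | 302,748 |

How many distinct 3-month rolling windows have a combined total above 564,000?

May 2020–Jul 2020: 175,165 + 223,952 + 941,104 = 1,340,221 (over)
Jun 2020–Aug 2020: 223,952 + 941,104 + 6,775 = 1,171,831 (over)
Jul 2020–Sep 2020: 941,104 + 6,775 + 212,301 = 1,160,180 (over)
Aug 2020–Oct 2020: 6,775 + 212,301 + 246,887 = 465,963 (under)
Sep 2020–Nov 2020: 212,301 + 246,887 + 47,034 = 506,222 (under)
Oct 2020–Dec 2020: 246,887 + 47,034 + 373,904 = 667,825 (over)
Nov 2020–Jan 2021: 47,034 + 373,904 + 170,658 = 591,596 (over)
Dec 2020–Feb 2021: 373,904 + 170,658 + 6,825 = 551,387 (under)
Jan 2021–Mar 2021: 170,658 + 6,825 + 12,245 = 189,728 (under)
Feb 2021–Apr 2021: 6,825 + 12,245 + 874,993 = 894,063 (over)
Mar 2021–May 2021: 12,245 + 874,993 + 304,069 = 1,191,307 (over)
Apr 2021–Jun 2021: 874,993 + 304,069 + 302,748 = 1,481,810 (over)
8 windows exceed the threshold.

8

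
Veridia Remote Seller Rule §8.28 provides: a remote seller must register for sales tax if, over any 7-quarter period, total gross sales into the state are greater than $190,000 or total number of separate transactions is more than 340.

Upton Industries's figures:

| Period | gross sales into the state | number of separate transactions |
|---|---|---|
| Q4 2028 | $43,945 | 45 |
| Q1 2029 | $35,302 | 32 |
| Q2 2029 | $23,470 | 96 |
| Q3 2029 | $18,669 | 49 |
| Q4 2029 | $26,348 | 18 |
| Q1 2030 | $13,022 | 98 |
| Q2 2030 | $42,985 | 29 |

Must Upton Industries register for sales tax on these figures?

Total gross sales into the state: $43,945 + $35,302 + $23,470 + $18,669 + $26,348 + $13,022 + $42,985 = $203,741 (> $190,000).
Total number of separate transactions: 45 + 32 + 96 + 49 + 18 + 98 + 29 = 367 (> 340).
The test is 'or': at least one threshold is exceeded.

Yes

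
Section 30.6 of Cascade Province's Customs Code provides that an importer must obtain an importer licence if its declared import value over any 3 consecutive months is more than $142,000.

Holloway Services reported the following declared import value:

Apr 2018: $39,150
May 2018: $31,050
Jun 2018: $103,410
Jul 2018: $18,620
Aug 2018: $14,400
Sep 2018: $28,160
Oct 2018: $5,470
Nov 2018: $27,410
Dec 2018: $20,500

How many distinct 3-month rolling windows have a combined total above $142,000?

2

Apr 2018–Jun 2018: $39,150 + $31,050 + $103,410 = $173,610 (over)
May 2018–Jul 2018: $31,050 + $103,410 + $18,620 = $153,080 (over)
Jun 2018–Aug 2018: $103,410 + $18,620 + $14,400 = $136,430 (under)
Jul 2018–Sep 2018: $18,620 + $14,400 + $28,160 = $61,180 (under)
Aug 2018–Oct 2018: $14,400 + $28,160 + $5,470 = $48,030 (under)
Sep 2018–Nov 2018: $28,160 + $5,470 + $27,410 = $61,040 (under)
Oct 2018–Dec 2018: $5,470 + $27,410 + $20,500 = $53,380 (under)
2 windows exceed the threshold.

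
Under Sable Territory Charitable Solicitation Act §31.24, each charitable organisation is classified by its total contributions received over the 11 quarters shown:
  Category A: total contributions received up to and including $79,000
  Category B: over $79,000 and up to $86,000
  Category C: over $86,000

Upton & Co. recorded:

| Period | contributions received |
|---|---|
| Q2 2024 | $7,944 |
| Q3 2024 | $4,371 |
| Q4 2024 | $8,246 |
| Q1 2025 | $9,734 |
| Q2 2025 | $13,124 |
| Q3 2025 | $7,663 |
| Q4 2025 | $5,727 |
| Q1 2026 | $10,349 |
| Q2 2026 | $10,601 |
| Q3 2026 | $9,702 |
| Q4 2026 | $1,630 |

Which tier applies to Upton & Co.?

Category C

Total contributions received: $7,944 + $4,371 + $8,246 + $9,734 + $13,124 + $7,663 + $5,727 + $10,349 + $10,601 + $9,702 + $1,630 = $89,091.
$89,091 > $86,000, so Category C applies.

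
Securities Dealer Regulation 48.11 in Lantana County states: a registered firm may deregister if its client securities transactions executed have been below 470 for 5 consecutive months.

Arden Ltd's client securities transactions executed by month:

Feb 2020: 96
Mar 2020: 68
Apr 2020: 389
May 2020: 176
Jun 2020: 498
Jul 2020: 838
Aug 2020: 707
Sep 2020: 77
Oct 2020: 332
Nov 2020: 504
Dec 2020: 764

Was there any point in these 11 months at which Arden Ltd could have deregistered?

No

Months below 470: Feb 2020, Mar 2020, Apr 2020, May 2020, Sep 2020, Oct 2020.
Longest run of consecutive months below the threshold: 4.
4 < 5, so Arden Ltd never became eligible.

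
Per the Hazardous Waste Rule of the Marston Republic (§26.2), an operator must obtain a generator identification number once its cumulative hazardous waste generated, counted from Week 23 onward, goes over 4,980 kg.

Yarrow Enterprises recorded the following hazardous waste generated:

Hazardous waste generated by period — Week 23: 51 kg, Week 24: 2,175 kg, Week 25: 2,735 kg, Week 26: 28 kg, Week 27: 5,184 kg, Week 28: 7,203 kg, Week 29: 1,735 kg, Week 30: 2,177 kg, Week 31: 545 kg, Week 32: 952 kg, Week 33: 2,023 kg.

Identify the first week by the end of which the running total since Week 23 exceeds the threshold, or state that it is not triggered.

Through Week 23: 51 kg
Through Week 24: 2,226 kg
Through Week 25: 4,961 kg
Through Week 26: 4,989 kg ← exceeds threshold

Week 26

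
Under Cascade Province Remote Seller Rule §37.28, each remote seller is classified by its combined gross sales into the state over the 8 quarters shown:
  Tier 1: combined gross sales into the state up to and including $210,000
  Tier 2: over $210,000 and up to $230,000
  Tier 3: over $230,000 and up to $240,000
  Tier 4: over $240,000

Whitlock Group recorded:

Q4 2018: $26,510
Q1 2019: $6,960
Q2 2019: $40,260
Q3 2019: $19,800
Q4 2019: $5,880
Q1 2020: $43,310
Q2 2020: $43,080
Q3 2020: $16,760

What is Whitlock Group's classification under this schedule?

Combined gross sales into the state: $26,510 + $6,960 + $40,260 + $19,800 + $5,880 + $43,310 + $43,080 + $16,760 = $202,560.
$202,560 ≤ $210,000, so Tier 1 applies.

Tier 1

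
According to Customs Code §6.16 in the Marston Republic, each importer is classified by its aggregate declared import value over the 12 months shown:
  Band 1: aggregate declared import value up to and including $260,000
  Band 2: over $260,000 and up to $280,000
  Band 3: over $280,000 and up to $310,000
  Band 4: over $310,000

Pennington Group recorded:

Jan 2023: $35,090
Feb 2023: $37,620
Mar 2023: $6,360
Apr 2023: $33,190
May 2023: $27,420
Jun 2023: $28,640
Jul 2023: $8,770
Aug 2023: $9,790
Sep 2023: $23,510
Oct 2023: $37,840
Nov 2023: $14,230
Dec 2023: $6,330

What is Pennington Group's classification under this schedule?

Aggregate declared import value: $35,090 + $37,620 + $6,360 + $33,190 + $27,420 + $28,640 + $8,770 + $9,790 + $23,510 + $37,840 + $14,230 + $6,330 = $268,790.
$260,000 < $268,790 ≤ $280,000, so Band 2 applies.

Band 2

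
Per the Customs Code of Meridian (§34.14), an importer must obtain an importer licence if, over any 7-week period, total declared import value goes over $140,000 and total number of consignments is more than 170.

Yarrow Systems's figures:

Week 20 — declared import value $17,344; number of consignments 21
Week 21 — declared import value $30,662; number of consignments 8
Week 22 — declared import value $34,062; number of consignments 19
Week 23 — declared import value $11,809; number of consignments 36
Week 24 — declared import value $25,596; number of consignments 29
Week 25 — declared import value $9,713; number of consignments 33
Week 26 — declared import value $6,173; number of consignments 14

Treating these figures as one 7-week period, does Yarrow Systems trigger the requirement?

No

Total declared import value: $17,344 + $30,662 + $34,062 + $11,809 + $25,596 + $9,713 + $6,173 = $135,359 (≤ $140,000).
Total number of consignments: 21 + 8 + 19 + 36 + 29 + 33 + 14 = 160 (≤ 170).
The test is 'and': the rule requires both, and at least one is not exceeded.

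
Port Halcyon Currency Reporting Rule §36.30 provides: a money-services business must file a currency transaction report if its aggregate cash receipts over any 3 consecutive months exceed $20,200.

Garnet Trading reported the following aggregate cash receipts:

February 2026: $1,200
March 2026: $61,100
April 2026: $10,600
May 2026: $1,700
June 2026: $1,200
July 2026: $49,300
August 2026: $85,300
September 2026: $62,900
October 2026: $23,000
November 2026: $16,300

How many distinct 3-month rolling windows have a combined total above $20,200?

7

February 2026–April 2026: $1,200 + $61,100 + $10,600 = $72,900 (over)
March 2026–May 2026: $61,100 + $10,600 + $1,700 = $73,400 (over)
April 2026–June 2026: $10,600 + $1,700 + $1,200 = $13,500 (under)
May 2026–July 2026: $1,700 + $1,200 + $49,300 = $52,200 (over)
June 2026–August 2026: $1,200 + $49,300 + $85,300 = $135,800 (over)
July 2026–September 2026: $49,300 + $85,300 + $62,900 = $197,500 (over)
August 2026–October 2026: $85,300 + $62,900 + $23,000 = $171,200 (over)
September 2026–November 2026: $62,900 + $23,000 + $16,300 = $102,200 (over)
7 windows exceed the threshold.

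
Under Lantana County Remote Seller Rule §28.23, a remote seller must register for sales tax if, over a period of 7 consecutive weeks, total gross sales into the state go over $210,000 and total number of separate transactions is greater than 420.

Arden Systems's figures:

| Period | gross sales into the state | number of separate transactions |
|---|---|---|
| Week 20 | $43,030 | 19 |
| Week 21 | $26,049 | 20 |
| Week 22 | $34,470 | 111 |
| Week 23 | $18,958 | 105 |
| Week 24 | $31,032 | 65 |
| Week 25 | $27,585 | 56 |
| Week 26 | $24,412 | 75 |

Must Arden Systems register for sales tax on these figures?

Total gross sales into the state: $43,030 + $26,049 + $34,470 + $18,958 + $31,032 + $27,585 + $24,412 = $205,536 (≤ $210,000).
Total number of separate transactions: 19 + 20 + 111 + 105 + 65 + 56 + 75 = 451 (> 420).
The test is 'and': the rule requires both, and at least one is not exceeded.

No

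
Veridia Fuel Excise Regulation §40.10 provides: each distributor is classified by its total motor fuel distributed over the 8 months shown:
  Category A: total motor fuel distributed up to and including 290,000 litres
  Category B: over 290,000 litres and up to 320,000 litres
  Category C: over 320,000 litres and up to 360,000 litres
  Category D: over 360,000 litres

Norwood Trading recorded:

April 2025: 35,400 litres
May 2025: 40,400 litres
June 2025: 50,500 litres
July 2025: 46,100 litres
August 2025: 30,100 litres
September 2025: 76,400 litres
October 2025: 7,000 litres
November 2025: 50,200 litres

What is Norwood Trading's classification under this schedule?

Category C

Total motor fuel distributed: 35,400 litres + 40,400 litres + 50,500 litres + 46,100 litres + 30,100 litres + 76,400 litres + 7,000 litres + 50,200 litres = 336,100 litres.
320,000 litres < 336,100 litres ≤ 360,000 litres, so Category C applies.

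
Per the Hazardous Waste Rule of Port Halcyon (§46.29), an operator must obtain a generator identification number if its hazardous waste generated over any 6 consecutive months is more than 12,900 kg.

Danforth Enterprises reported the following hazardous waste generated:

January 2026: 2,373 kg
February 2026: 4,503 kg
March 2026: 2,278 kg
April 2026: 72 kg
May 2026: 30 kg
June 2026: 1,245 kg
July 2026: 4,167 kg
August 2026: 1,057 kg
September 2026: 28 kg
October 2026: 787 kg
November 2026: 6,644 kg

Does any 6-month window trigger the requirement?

Yes

January 2026–June 2026: 2,373 kg + 4,503 kg + 2,278 kg + 72 kg + 30 kg + 1,245 kg = 10,501 kg (under)
February 2026–July 2026: 4,503 kg + 2,278 kg + 72 kg + 30 kg + 1,245 kg + 4,167 kg = 12,295 kg (under)
March 2026–August 2026: 2,278 kg + 72 kg + 30 kg + 1,245 kg + 4,167 kg + 1,057 kg = 8,849 kg (under)
April 2026–September 2026: 72 kg + 30 kg + 1,245 kg + 4,167 kg + 1,057 kg + 28 kg = 6,599 kg (under)
May 2026–October 2026: 30 kg + 1,245 kg + 4,167 kg + 1,057 kg + 28 kg + 787 kg = 7,314 kg (under)
June 2026–November 2026: 1,245 kg + 4,167 kg + 1,057 kg + 28 kg + 787 kg + 6,644 kg = 13,928 kg (over)
At least one window exceeds 12,900 kg.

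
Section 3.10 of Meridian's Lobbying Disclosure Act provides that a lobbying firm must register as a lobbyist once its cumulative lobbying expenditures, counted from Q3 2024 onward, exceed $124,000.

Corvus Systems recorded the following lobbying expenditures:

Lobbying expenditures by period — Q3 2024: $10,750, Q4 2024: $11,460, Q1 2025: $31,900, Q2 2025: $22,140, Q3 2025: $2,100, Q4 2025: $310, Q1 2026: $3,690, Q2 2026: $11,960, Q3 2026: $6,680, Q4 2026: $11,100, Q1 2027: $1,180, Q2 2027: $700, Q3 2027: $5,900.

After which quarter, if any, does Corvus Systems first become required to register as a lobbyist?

Not triggered

Through Q3 2024: $10,750
Through Q4 2024: $22,210
Through Q1 2025: $54,110
Through Q2 2025: $76,250
Through Q3 2025: $78,350
Through Q4 2025: $78,660
Through Q1 2026: $82,350
Through Q2 2026: $94,310
Through Q3 2026: $100,990
Through Q4 2026: $112,090
Through Q1 2027: $113,270
Through Q2 2027: $113,970
Through Q3 2027: $119,870
Final cumulative total $119,870 ≤ $124,000; the threshold is never exceeded.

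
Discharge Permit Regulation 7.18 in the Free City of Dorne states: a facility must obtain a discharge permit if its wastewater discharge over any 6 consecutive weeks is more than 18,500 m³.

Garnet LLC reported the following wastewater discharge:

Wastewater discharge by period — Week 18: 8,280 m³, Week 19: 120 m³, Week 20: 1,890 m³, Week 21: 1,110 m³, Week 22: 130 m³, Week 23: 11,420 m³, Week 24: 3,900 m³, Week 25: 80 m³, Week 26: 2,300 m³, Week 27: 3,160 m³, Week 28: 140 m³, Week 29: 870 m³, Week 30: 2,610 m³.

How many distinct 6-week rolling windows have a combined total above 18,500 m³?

Week 18–Week 23: 8,280 m³ + 120 m³ + 1,890 m³ + 1,110 m³ + 130 m³ + 11,420 m³ = 22,950 m³ (over)
Week 19–Week 24: 120 m³ + 1,890 m³ + 1,110 m³ + 130 m³ + 11,420 m³ + 3,900 m³ = 18,570 m³ (over)
Week 20–Week 25: 1,890 m³ + 1,110 m³ + 130 m³ + 11,420 m³ + 3,900 m³ + 80 m³ = 18,530 m³ (over)
Week 21–Week 26: 1,110 m³ + 130 m³ + 11,420 m³ + 3,900 m³ + 80 m³ + 2,300 m³ = 18,940 m³ (over)
Week 22–Week 27: 130 m³ + 11,420 m³ + 3,900 m³ + 80 m³ + 2,300 m³ + 3,160 m³ = 20,990 m³ (over)
Week 23–Week 28: 11,420 m³ + 3,900 m³ + 80 m³ + 2,300 m³ + 3,160 m³ + 140 m³ = 21,000 m³ (over)
Week 24–Week 29: 3,900 m³ + 80 m³ + 2,300 m³ + 3,160 m³ + 140 m³ + 870 m³ = 10,450 m³ (under)
Week 25–Week 30: 80 m³ + 2,300 m³ + 3,160 m³ + 140 m³ + 870 m³ + 2,610 m³ = 9,160 m³ (under)
6 windows exceed the threshold.

6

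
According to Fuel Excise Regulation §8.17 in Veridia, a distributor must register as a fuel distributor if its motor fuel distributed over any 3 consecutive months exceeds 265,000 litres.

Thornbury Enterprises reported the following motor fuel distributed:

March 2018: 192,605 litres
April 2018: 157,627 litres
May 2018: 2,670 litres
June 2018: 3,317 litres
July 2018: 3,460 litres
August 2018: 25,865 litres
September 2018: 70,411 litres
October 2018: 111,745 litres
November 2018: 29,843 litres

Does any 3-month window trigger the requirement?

Yes

March 2018–May 2018: 192,605 litres + 157,627 litres + 2,670 litres = 352,902 litres (over)
April 2018–June 2018: 157,627 litres + 2,670 litres + 3,317 litres = 163,614 litres (under)
May 2018–July 2018: 2,670 litres + 3,317 litres + 3,460 litres = 9,447 litres (under)
June 2018–August 2018: 3,317 litres + 3,460 litres + 25,865 litres = 32,642 litres (under)
July 2018–September 2018: 3,460 litres + 25,865 litres + 70,411 litres = 99,736 litres (under)
August 2018–October 2018: 25,865 litres + 70,411 litres + 111,745 litres = 208,021 litres (under)
September 2018–November 2018: 70,411 litres + 111,745 litres + 29,843 litres = 211,999 litres (under)
At least one window exceeds 265,000 litres.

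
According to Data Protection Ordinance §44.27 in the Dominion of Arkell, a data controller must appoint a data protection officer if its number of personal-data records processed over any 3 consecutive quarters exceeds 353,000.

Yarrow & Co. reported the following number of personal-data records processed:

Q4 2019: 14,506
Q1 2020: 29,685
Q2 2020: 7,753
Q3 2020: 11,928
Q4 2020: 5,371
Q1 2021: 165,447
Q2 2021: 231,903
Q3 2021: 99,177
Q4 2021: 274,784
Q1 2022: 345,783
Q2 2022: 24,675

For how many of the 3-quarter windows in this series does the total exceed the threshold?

Q4 2019–Q2 2020: 14,506 + 29,685 + 7,753 = 51,944 (under)
Q1 2020–Q3 2020: 29,685 + 7,753 + 11,928 = 49,366 (under)
Q2 2020–Q4 2020: 7,753 + 11,928 + 5,371 = 25,052 (under)
Q3 2020–Q1 2021: 11,928 + 5,371 + 165,447 = 182,746 (under)
Q4 2020–Q2 2021: 5,371 + 165,447 + 231,903 = 402,721 (over)
Q1 2021–Q3 2021: 165,447 + 231,903 + 99,177 = 496,527 (over)
Q2 2021–Q4 2021: 231,903 + 99,177 + 274,784 = 605,864 (over)
Q3 2021–Q1 2022: 99,177 + 274,784 + 345,783 = 719,744 (over)
Q4 2021–Q2 2022: 274,784 + 345,783 + 24,675 = 645,242 (over)
5 windows exceed the threshold.

5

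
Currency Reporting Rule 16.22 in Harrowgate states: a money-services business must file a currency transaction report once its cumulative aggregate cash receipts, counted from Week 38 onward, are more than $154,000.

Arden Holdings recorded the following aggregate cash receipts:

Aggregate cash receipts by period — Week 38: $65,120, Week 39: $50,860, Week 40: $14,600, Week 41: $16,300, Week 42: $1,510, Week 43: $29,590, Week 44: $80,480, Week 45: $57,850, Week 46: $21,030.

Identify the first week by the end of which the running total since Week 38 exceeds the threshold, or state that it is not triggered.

Week 43

Through Week 38: $65,120
Through Week 39: $115,980
Through Week 40: $130,580
Through Week 41: $146,880
Through Week 42: $148,390
Through Week 43: $177,980 ← exceeds threshold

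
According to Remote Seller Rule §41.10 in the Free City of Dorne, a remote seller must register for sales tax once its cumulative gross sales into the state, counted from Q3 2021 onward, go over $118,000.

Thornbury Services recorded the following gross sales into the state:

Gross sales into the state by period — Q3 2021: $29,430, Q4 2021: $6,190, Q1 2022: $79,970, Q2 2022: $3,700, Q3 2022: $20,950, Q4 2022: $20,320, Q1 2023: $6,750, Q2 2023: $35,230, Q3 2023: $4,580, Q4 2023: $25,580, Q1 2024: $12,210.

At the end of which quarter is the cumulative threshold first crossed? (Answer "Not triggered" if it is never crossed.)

Q2 2022

Through Q3 2021: $29,430
Through Q4 2021: $35,620
Through Q1 2022: $115,590
Through Q2 2022: $119,290 ← exceeds threshold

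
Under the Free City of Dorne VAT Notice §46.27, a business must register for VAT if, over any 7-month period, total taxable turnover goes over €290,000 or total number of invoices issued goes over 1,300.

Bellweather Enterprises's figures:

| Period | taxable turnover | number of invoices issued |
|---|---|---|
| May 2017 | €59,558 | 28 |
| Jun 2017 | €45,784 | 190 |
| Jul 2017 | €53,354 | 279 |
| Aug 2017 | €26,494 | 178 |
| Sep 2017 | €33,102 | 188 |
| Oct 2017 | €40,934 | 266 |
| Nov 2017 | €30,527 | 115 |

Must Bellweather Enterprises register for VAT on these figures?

Total taxable turnover: €59,558 + €45,784 + €53,354 + €26,494 + €33,102 + €40,934 + €30,527 = €289,753 (≤ €290,000).
Total number of invoices issued: 28 + 190 + 279 + 178 + 188 + 266 + 115 = 1,244 (≤ 1,300).
The test is 'or': neither threshold is exceeded.

No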